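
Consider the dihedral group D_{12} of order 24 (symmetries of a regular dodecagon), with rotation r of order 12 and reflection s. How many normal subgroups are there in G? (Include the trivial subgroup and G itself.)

G has 34 subgroups. Checking conjugation-invariance by order — order 1: 1/1 normal; order 2: 1/13 normal; order 3: 1/1 normal; order 4: 1/7 normal; order 6: 1/5 normal; order 8: 0/3 normal; order 12: 3/3 normal; order 24: 1/1 normal.
Total normal subgroups: 9.

9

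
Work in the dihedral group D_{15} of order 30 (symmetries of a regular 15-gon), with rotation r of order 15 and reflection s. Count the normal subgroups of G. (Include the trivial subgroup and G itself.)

5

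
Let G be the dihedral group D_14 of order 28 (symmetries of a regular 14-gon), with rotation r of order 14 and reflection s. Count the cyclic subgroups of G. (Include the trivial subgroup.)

18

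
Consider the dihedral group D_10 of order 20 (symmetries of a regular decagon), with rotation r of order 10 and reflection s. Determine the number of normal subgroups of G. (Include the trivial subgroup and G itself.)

G has 22 subgroups. Checking conjugation-invariance by order — order 1: 1/1 normal; order 2: 1/11 normal; order 4: 0/5 normal; order 5: 1/1 normal; order 10: 3/3 normal; order 20: 1/1 normal.
Total normal subgroups: 7.

7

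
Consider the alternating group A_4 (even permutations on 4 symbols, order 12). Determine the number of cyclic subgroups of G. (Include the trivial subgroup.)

8

Each element a generates a cyclic subgroup ⟨a⟩; distinct elements may generate the same one (a cyclic group of order d has φ(d) generators).
Cyclic subgroups by order — order 1: 1; order 2: 3; order 3: 4.
Total: 8.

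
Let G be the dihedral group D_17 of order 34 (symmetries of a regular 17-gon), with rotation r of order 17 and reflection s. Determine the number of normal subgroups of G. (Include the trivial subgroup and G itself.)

G has 20 subgroups. Checking conjugation-invariance by order — order 1: 1/1 normal; order 2: 0/17 normal; order 17: 1/1 normal; order 34: 1/1 normal.
Total normal subgroups: 3.

3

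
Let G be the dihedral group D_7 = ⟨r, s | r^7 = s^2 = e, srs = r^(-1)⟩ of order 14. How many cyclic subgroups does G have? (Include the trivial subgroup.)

9

Group the elements of G by the cyclic subgroup they generate; each cyclic subgroup of order d accounts for φ(d) elements.
Cyclic subgroups by order — order 1: 1; order 2: 7; order 7: 1.
Total: 9.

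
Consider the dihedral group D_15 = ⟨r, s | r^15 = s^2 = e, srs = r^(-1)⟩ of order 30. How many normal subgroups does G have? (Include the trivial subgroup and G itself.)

G has 28 subgroups. Checking conjugation-invariance by order — order 1: 1/1 normal; order 2: 0/15 normal; order 3: 1/1 normal; order 5: 1/1 normal; order 6: 0/5 normal; order 10: 0/3 normal; order 15: 1/1 normal; order 30: 1/1 normal.
Total normal subgroups: 5.

5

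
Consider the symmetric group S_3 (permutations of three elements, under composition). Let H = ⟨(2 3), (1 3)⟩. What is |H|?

|⟨(2 3)⟩| = 2 and |⟨(1 3)⟩| = 2, so |H| is a multiple of lcm(2, 2) = 2 and divides |G| = 6.
Closing {(2 3), (1 3)} under the group operation gives all of G, so |H| = 6.

6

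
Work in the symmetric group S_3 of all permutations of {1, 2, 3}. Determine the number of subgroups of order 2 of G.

|G| = 6 and 2 | 6, so subgroups of order 2 are possible by Lagrange.
The subgroups of order 2 are: {e, (1 2)}; {e, (1 3)}; {e, (2 3)}.
So G has 3 subgroups of order 2.

3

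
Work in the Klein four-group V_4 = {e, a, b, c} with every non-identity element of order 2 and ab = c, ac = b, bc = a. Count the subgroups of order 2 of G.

|G| = 4 and 2 | 4, so subgroups of order 2 are possible by Lagrange.
The subgroups of order 2 are: {e, a}; {e, b}; {e, c}.
So G has 3 subgroups of order 2.

3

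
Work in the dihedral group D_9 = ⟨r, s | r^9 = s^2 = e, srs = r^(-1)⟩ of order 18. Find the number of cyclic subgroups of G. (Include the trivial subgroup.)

Each element a generates a cyclic subgroup ⟨a⟩; distinct elements may generate the same one (a cyclic group of order d has φ(d) generators).
Cyclic subgroups by order — order 1: 1; order 2: 9; order 3: 1; order 9: 1.
Total: 12.

12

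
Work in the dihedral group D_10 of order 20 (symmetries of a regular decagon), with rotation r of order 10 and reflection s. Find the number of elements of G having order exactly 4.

No element of G has order 4 (even though 4 | 20).

0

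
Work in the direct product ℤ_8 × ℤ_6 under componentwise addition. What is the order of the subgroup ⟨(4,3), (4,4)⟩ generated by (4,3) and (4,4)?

12

|⟨(4,3)⟩| = 2 and |⟨(4,4)⟩| = 6, so |H| is a multiple of lcm(2, 6) = 6 and divides |G| = 48.
Closing under the operation: H = {(0,0), (0,1), (0,2), (0,3), (0,4), (0,5), (4,0), (4,1), (4,2), (4,3), (4,4), (4,5)}, so |H| = 12.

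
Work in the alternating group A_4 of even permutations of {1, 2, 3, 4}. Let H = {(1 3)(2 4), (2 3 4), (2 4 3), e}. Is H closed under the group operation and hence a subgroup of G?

No

Closure fails: (2 4 3) ∘ (1 3)(2 4) = (1 2 3) ∉ H. So H is not a subgroup.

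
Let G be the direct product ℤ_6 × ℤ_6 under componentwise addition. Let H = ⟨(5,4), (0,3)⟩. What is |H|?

|⟨(5,4)⟩| = 6 and |⟨(0,3)⟩| = 2, so |H| is a multiple of lcm(6, 2) = 6 and divides |G| = 36.
Closing under the operation: H = {(0,0), (0,3), (1,2), (1,5), (2,1), (2,4), (3,0), (3,3), (4,2), (4,5), (5,1), (5,4)}, so |H| = 12.

12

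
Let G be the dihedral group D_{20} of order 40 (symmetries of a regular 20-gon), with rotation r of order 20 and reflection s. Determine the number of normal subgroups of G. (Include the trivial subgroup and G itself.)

G has 48 subgroups. Checking conjugation-invariance by order — order 1: 1/1 normal; order 2: 1/21 normal; order 4: 1/11 normal; order 5: 1/1 normal; order 8: 0/5 normal; order 10: 1/5 normal; order 20: 3/3 normal; order 40: 1/1 normal.
Total normal subgroups: 9.

9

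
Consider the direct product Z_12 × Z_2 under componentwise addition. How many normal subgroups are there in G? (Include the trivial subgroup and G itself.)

16

G is abelian, so every subgroup is normal.
G has 16 subgroups in total, hence 16 normal subgroups.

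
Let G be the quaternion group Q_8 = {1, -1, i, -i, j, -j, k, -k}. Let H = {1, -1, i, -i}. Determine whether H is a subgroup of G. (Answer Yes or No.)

|H| = 4 divides |G| = 8, consistent with Lagrange.
H contains the identity, every element's inverse is in H, and H is closed under ·: it is a subgroup.
In fact H = ⟨-i⟩.

Yes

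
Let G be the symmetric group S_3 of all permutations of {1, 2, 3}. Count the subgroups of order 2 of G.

3

|G| = 6 and 2 | 6, so subgroups of order 2 are possible by Lagrange.
The subgroups of order 2 are: {e, (1 2)}; {e, (1 3)}; {e, (2 3)}.
So G has 3 subgroups of order 2.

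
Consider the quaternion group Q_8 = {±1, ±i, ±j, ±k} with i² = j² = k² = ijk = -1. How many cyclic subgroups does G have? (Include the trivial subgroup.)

A cyclic subgroup of order d is generated by each of its φ(d) elements of order d, so the cyclic subgroups of order d number (#elements of order d)/φ(d).
Cyclic subgroups by order — order 1: 1; order 2: 1; order 4: 3.
Total: 5.

5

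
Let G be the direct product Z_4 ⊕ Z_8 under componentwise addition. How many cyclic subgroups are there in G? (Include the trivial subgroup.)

A cyclic subgroup of order d is generated by each of its φ(d) elements of order d, so the cyclic subgroups of order d number (#elements of order d)/φ(d).
Cyclic subgroups by order — order 1: 1; order 2: 3; order 4: 6; order 8: 4.
Total: 14.

14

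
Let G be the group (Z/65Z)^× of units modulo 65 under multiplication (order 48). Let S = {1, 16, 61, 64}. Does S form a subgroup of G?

Closure fails: 64 · 16 = 49 ∉ S. So S is not a subgroup.

No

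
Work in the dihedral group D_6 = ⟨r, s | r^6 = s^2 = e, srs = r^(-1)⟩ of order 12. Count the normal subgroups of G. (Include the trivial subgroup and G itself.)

G has 16 subgroups. Checking conjugation-invariance by order — order 1: 1/1 normal; order 2: 1/7 normal; order 3: 1/1 normal; order 4: 0/3 normal; order 6: 3/3 normal; order 12: 1/1 normal.
Total normal subgroups: 7.

7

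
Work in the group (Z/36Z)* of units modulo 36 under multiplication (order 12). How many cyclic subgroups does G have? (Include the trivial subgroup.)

A cyclic subgroup of order d is generated by each of its φ(d) elements of order d, so the cyclic subgroups of order d number (#elements of order d)/φ(d).
Cyclic subgroups by order — order 1: 1; order 2: 3; order 3: 1; order 6: 3.
Total: 8.

8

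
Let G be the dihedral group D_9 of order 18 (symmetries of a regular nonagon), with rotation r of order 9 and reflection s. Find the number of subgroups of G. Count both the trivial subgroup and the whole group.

16

|G| = 18, so by Lagrange every subgroup order divides 18. Divisors: 1, 2, 3, 6, 9, 18.
Subgroups by order — order 1: 1; order 2: 9; order 3: 1; order 6: 3; order 9: 1; order 18: 1.
Total: 1 + 9 + 1 + 3 + 1 + 1 = 16.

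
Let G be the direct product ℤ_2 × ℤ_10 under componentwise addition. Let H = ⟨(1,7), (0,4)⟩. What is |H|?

|⟨(1,7)⟩| = 10 and |⟨(0,4)⟩| = 5, so |H| is a multiple of lcm(10, 5) = 10 and divides |G| = 20.
Closing under the operation: H = {(0,0), (0,2), (0,4), (0,6), (0,8), (1,1), (1,3), (1,5), (1,7), (1,9)}, so |H| = 10.

10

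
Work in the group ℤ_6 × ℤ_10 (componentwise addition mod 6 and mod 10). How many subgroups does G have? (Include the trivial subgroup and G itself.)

20

|G| = 60, so by Lagrange every subgroup order divides 60. Divisors: 1, 2, 3, 4, 5, 6, 10, 12, 15, 20, 30, 60.
Subgroups by order — order 1: 1; order 2: 3; order 3: 1; order 4: 1; order 5: 1; order 6: 3; order 10: 3; order 12: 1; order 15: 1; order 20: 1; order 30: 3; order 60: 1.
Total: 1 + 3 + 1 + 1 + 1 + 3 + 3 + 1 + 1 + 1 + 3 + 1 = 20.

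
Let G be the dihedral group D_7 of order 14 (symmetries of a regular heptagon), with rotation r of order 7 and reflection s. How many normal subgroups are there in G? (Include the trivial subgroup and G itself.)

3

G has 10 subgroups. Checking conjugation-invariance by order — order 1: 1/1 normal; order 2: 0/7 normal; order 7: 1/1 normal; order 14: 1/1 normal.
Total normal subgroups: 3.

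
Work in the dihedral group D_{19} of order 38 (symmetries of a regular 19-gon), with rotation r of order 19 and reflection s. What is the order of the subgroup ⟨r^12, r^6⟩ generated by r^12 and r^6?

|⟨r^12⟩| = 19 and |⟨r^6⟩| = 19, so |H| is a multiple of lcm(19, 19) = 19 and divides |G| = 38.
Closing under the operation: H = {e, r, r^2, r^3, r^4, r^5, r^6, r^7, r^8, r^9, r^10, r^11, r^12, r^13, r^14, r^15, r^16, r^17, r^18}, so |H| = 19.

19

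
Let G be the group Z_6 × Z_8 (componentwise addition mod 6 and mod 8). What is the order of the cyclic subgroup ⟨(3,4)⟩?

The order of (3,4) in Z_6 × Z_8 is lcm(ord(3) in Z_6, ord(4) in Z_8).
ord(3) = 2 and ord(4) = 2, so |⟨(3,4)⟩| = lcm(2, 2) = 2.

2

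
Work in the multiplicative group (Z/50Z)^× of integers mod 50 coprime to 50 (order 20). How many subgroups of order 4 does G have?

1

|G| = 20 and 4 | 20, so subgroups of order 4 are possible by Lagrange.
The subgroups of order 4 are: {1, 7, 43, 49}.
So G has 1 subgroup of order 4.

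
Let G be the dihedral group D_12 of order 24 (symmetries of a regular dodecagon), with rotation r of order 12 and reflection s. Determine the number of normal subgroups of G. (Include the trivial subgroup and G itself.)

9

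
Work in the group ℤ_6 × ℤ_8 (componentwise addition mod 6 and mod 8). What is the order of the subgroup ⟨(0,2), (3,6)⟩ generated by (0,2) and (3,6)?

|⟨(0,2)⟩| = 4 and |⟨(3,6)⟩| = 4, so |H| is a multiple of lcm(4, 4) = 4 and divides |G| = 48.
Closing under the operation: H = {(0,0), (0,2), (0,4), (0,6), (3,0), (3,2), (3,4), (3,6)}, so |H| = 8.

8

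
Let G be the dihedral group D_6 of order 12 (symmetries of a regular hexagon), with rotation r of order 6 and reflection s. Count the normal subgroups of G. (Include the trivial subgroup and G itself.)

G has 16 subgroups. Checking conjugation-invariance by order — order 1: 1/1 normal; order 2: 1/7 normal; order 3: 1/1 normal; order 4: 0/3 normal; order 6: 3/3 normal; order 12: 1/1 normal.
Total normal subgroups: 7.

7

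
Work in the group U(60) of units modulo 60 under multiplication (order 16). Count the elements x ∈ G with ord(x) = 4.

8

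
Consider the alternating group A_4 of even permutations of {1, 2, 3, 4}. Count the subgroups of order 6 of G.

0

|G| = 12 and 6 | 12, so subgroups of order 6 are possible by Lagrange.
Checking all subgroups of G, none has order 6.
So G has 0 subgroups of order 6.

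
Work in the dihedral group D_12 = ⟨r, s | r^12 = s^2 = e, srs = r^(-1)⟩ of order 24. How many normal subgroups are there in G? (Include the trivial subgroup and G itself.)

9

G has 34 subgroups. Checking conjugation-invariance by order — order 1: 1/1 normal; order 2: 1/13 normal; order 3: 1/1 normal; order 4: 1/7 normal; order 6: 1/5 normal; order 8: 0/3 normal; order 12: 3/3 normal; order 24: 1/1 normal.
Total normal subgroups: 9.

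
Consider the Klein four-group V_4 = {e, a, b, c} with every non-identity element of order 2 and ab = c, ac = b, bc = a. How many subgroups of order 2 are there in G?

3

|G| = 4 and 2 | 4, so subgroups of order 2 are possible by Lagrange.
The subgroups of order 2 are: {e, a}; {e, b}; {e, c}.
So G has 3 subgroups of order 2.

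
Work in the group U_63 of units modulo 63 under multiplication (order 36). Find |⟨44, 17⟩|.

12

|⟨44⟩| = 6 and |⟨17⟩| = 6, so |H| is a multiple of lcm(6, 6) = 6 and divides |G| = 36.
Closing under the operation: H = {1, 8, 10, 17, 19, 26, 37, 44, 46, 53, 55, 62}, so |H| = 12.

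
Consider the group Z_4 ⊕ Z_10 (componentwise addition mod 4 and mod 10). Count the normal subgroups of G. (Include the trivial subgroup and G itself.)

G is abelian, so every subgroup is normal.
G has 16 subgroups in total, hence 16 normal subgroups.

16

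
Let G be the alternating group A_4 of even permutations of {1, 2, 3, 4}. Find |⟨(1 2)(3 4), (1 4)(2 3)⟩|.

4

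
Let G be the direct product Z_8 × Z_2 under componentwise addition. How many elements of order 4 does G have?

4

An element (a,b) has order lcm(ord(a), ord(b)); count pairs with lcm equal to 4.
Enumerating gives 4 such elements.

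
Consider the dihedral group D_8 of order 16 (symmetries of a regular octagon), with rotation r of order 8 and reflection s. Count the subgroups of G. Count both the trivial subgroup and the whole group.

|G| = 16, so by Lagrange every subgroup order divides 16. Divisors: 1, 2, 4, 8, 16.
Subgroups by order — order 1: 1; order 2: 9; order 4: 5; order 8: 3; order 16: 1.
Total: 1 + 9 + 5 + 3 + 1 = 19.

19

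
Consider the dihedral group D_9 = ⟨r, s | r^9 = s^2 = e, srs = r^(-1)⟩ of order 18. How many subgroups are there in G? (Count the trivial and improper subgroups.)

|G| = 18, so by Lagrange every subgroup order divides 18. Divisors: 1, 2, 3, 6, 9, 18.
Subgroups by order — order 1: 1; order 2: 9; order 3: 1; order 6: 3; order 9: 1; order 18: 1.
Total: 1 + 9 + 1 + 3 + 1 + 1 = 16.

16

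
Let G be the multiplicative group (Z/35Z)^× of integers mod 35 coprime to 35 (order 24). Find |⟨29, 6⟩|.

|⟨29⟩| = 2 and |⟨6⟩| = 2, so |H| is a multiple of lcm(2, 2) = 2 and divides |G| = 24.
Closing under the operation: H = {1, 6, 29, 34}, so |H| = 4.

4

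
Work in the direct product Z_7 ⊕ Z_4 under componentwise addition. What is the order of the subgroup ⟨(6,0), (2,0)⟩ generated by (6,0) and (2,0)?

7

|⟨(6,0)⟩| = 7 and |⟨(2,0)⟩| = 7, so |H| is a multiple of lcm(7, 7) = 7 and divides |G| = 28.
Closing under the operation: H = {(0,0), (1,0), (2,0), (3,0), (4,0), (5,0), (6,0)}, so |H| = 7.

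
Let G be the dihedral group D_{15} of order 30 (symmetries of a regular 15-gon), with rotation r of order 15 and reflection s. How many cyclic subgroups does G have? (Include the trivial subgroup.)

19

A cyclic subgroup of order d is generated by each of its φ(d) elements of order d, so the cyclic subgroups of order d number (#elements of order d)/φ(d).
Cyclic subgroups by order — order 1: 1; order 2: 15; order 3: 1; order 5: 1; order 15: 1.
Total: 19.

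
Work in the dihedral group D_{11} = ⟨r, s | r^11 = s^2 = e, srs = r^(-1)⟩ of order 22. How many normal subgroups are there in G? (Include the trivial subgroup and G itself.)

G has 14 subgroups. Checking conjugation-invariance by order — order 1: 1/1 normal; order 2: 0/11 normal; order 11: 1/1 normal; order 22: 1/1 normal.
Total normal subgroups: 3.

3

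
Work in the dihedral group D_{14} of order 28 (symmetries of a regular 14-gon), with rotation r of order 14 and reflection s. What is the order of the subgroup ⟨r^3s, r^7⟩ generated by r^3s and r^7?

|⟨r^3s⟩| = 2 and |⟨r^7⟩| = 2, so |H| is a multiple of lcm(2, 2) = 2 and divides |G| = 28.
Closing under the operation: H = {e, r^7, r^3s, r^10s}, so |H| = 4.

4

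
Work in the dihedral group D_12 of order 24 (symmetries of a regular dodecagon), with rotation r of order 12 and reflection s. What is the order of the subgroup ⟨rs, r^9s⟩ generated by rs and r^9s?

|⟨rs⟩| = 2 and |⟨r^9s⟩| = 2, so |H| is a multiple of lcm(2, 2) = 2 and divides |G| = 24.
Closing under the operation: H = {e, r^4, r^8, rs, r^5s, r^9s}, so |H| = 6.

6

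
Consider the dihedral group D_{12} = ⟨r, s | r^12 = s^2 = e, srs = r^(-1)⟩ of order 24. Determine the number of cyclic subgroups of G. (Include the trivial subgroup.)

A cyclic subgroup of order d is generated by each of its φ(d) elements of order d, so the cyclic subgroups of order d number (#elements of order d)/φ(d).
Cyclic subgroups by order — order 1: 1; order 2: 13; order 3: 1; order 4: 1; order 6: 1; order 12: 1.
Total: 18.

18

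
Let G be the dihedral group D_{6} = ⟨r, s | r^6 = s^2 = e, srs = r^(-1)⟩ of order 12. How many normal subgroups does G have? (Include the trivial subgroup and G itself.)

G has 16 subgroups. Checking conjugation-invariance by order — order 1: 1/1 normal; order 2: 1/7 normal; order 3: 1/1 normal; order 4: 0/3 normal; order 6: 3/3 normal; order 12: 1/1 normal.
Total normal subgroups: 7.

7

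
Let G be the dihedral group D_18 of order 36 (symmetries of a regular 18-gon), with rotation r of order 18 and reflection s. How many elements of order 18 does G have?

6

The elements of order 18 are: r, r^5, r^7, r^11, r^13, r^17.
That's 6.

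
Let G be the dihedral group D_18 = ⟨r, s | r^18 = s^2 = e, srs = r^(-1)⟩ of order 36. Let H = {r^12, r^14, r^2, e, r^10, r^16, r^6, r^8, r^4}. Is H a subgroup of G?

Yes

|H| = 9 divides |G| = 36, consistent with Lagrange.
H contains the identity, every element's inverse is in H, and H is closed under ·: it is a subgroup.
In fact H = ⟨r^4⟩.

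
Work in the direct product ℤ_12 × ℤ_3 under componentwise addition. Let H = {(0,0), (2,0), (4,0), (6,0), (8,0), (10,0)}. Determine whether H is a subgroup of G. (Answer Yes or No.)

Yes

|H| = 6 divides |G| = 36, consistent with Lagrange.
H contains the identity, every element's inverse is in H, and H is closed under +: it is a subgroup.
In fact H = ⟨(10,0)⟩.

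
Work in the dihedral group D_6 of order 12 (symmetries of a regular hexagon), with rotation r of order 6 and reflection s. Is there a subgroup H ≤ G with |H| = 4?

4 | 12. A subgroup of order 4 is {e, r^3, r^2s, r^5s}.

Yes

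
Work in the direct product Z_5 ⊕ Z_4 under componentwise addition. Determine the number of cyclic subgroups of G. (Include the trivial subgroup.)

A cyclic subgroup of order d is generated by each of its φ(d) elements of order d, so the cyclic subgroups of order d number (#elements of order d)/φ(d).
Cyclic subgroups by order — order 1: 1; order 2: 1; order 4: 1; order 5: 1; order 10: 1; order 20: 1.
Total: 6.

6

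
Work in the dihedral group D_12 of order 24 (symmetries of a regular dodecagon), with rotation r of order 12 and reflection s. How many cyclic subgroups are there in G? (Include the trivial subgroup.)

Each element a generates a cyclic subgroup ⟨a⟩; distinct elements may generate the same one (a cyclic group of order d has φ(d) generators).
Cyclic subgroups by order — order 1: 1; order 2: 13; order 3: 1; order 4: 1; order 6: 1; order 12: 1.
Total: 18.

18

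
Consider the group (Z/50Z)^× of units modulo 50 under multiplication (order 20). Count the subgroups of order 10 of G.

|G| = 20 and 10 | 20, so subgroups of order 10 are possible by Lagrange.
The subgroups of order 10 are: {1, 9, 11, 19, 21, 29, 31, 39, 41, 49}.
So G has 1 subgroup of order 10.

1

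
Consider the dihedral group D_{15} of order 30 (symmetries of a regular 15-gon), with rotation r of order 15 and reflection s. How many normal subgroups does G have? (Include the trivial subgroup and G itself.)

G has 28 subgroups. Checking conjugation-invariance by order — order 1: 1/1 normal; order 2: 0/15 normal; order 3: 1/1 normal; order 5: 1/1 normal; order 6: 0/5 normal; order 10: 0/3 normal; order 15: 1/1 normal; order 30: 1/1 normal.
Total normal subgroups: 5.

5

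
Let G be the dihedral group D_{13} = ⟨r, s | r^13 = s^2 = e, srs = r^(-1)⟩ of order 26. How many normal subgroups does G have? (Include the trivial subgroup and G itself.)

3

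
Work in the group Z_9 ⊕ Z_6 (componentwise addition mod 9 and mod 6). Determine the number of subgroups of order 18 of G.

|G| = 54 and 18 | 54, so subgroups of order 18 are possible by Lagrange.
The subgroups of order 18 are: {(0,0), (0,1), (0,2), (0,3), (0,4), (0,5), (3,0), (3,1), (3,2), (3,3), (3,4), (3,5), (6,0), (6,1), (6,2), (6,3), (6,4), (6,5)}; {(0,0), (0,3), (1,0), (1,3), (2,0), (2,3), (3,0), (3,3), (4,0), (4,3), (5,0), (5,3), (6,0), (6,3), (7,0), (7,3), (8,0), (8,3)}; {(0,0), (0,3), (1,1), (1,4), (2,2), (2,5), (3,0), (3,3), (4,1), (4,4), (5,2), (5,5), (6,0), (6,3), (7,1), (7,4), (8,2), (8,5)}; {(0,0), (0,3), (1,2), (1,5), (2,1), (2,4), (3,0), (3,3), (4,2), (4,5), (5,1), (5,4), (6,0), (6,3), (7,2), (7,5), (8,1), (8,4)}.
So G has 4 subgroups of order 18.

4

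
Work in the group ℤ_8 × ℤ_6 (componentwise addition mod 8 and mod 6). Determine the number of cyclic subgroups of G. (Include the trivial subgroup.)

16

Group the elements of G by the cyclic subgroup they generate; each cyclic subgroup of order d accounts for φ(d) elements.
Cyclic subgroups by order — order 1: 1; order 2: 3; order 3: 1; order 4: 2; order 6: 3; order 8: 2; order 12: 2; order 24: 2.
Total: 16.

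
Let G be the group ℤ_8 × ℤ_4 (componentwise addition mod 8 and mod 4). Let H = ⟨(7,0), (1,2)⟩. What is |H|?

16

|⟨(7,0)⟩| = 8 and |⟨(1,2)⟩| = 8, so |H| is a multiple of lcm(8, 8) = 8 and divides |G| = 32.
Closing under the operation: H = {(0,0), (0,2), (1,0), (1,2), (2,0), (2,2), (3,0), (3,2), (4,0), (4,2), (5,0), (5,2), (6,0), (6,2), (7,0), (7,2)}, so |H| = 16.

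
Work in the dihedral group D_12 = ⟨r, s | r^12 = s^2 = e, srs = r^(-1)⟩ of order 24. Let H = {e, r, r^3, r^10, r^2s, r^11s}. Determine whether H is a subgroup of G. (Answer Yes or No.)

r^10 ∈ H but its inverse r^2 ∉ H, so H is not a subgroup.

No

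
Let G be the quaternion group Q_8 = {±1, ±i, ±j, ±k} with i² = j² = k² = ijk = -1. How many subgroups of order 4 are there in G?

|G| = 8 and 4 | 8, so subgroups of order 4 are possible by Lagrange.
The subgroups of order 4 are: {1, -1, i, -i}; {1, -1, j, -j}; {1, -1, k, -k}.
So G has 3 subgroups of order 4.

3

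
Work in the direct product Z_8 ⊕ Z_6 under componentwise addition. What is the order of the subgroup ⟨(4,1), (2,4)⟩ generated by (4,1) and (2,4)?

|⟨(4,1)⟩| = 6 and |⟨(2,4)⟩| = 12, so |H| is a multiple of lcm(6, 12) = 12 and divides |G| = 48.
Closing under the operation: H = {(0,0), (0,1), (0,2), (0,3), (0,4), (0,5), (2,0), (2,1), (2,2), (2,3), (2,4), (2,5), (4,0), (4,1), (4,2), (4,3), (4,4), (4,5), (6,0), (6,1), (6,2), (6,3), (6,4), (6,5)}, so |H| = 24.

24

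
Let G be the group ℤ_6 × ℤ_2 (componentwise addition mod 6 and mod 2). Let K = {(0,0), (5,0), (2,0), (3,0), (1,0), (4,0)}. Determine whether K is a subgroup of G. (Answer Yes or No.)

Yes

|K| = 6 divides |G| = 12, consistent with Lagrange.
K contains the identity, every element's inverse is in K, and K is closed under +: it is a subgroup.
In fact K = ⟨(5,0)⟩.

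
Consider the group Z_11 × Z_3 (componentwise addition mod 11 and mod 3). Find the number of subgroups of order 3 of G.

1

|G| = 33 and 3 | 33, so subgroups of order 3 are possible by Lagrange.
The subgroups of order 3 are: {(0,0), (0,1), (0,2)}.
So G has 1 subgroup of order 3.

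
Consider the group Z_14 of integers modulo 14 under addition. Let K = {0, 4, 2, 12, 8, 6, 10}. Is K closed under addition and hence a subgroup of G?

Yes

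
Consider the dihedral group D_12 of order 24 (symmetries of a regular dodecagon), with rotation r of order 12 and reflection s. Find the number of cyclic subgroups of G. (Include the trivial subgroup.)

Group the elements of G by the cyclic subgroup they generate; each cyclic subgroup of order d accounts for φ(d) elements.
Cyclic subgroups by order — order 1: 1; order 2: 13; order 3: 1; order 4: 1; order 6: 1; order 12: 1.
Total: 18.

18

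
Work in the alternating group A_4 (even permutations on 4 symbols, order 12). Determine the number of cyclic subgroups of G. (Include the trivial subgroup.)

8

A cyclic subgroup of order d is generated by each of its φ(d) elements of order d, so the cyclic subgroups of order d number (#elements of order d)/φ(d).
Cyclic subgroups by order — order 1: 1; order 2: 3; order 3: 4.
Total: 8.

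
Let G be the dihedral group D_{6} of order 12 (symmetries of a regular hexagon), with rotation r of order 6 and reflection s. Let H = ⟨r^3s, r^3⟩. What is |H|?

|⟨r^3s⟩| = 2 and |⟨r^3⟩| = 2, so |H| is a multiple of lcm(2, 2) = 2 and divides |G| = 12.
Closing under the operation: H = {e, r^3, s, r^3s}, so |H| = 4.

4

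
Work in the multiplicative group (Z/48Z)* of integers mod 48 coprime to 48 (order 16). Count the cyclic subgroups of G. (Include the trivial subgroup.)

12

Each element a generates a cyclic subgroup ⟨a⟩; distinct elements may generate the same one (a cyclic group of order d has φ(d) generators).
Cyclic subgroups by order — order 1: 1; order 2: 7; order 4: 4.
Total: 12.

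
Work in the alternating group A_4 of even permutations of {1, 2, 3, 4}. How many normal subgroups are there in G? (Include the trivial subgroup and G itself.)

G has 10 subgroups. Checking conjugation-invariance by order — order 1: 1/1 normal; order 2: 0/3 normal; order 3: 0/4 normal; order 4: 1/1 normal; order 12: 1/1 normal.
Total normal subgroups: 3.

3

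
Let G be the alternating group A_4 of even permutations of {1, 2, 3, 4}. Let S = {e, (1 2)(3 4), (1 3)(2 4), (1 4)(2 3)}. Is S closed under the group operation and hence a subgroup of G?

Yes

|S| = 4 divides |G| = 12, consistent with Lagrange.
S contains the identity, every element's inverse is in S, and S is closed under ∘: it is a subgroup.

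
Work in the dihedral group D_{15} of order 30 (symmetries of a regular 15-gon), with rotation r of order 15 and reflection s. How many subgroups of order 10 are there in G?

3

|G| = 30 and 10 | 30, so subgroups of order 10 are possible by Lagrange.
The subgroups of order 10 are: {e, r^3, r^6, r^9, r^12, rs, r^4s, r^7s, r^10s, r^13s}; {e, r^3, r^6, r^9, r^12, r^2s, r^5s, r^8s, r^11s, r^14s}; {e, r^3, r^6, r^9, r^12, s, r^3s, r^6s, r^9s, r^12s}.
So G has 3 subgroups of order 10.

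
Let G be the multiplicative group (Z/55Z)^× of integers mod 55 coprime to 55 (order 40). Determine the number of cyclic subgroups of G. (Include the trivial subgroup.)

12

Each element a generates a cyclic subgroup ⟨a⟩; distinct elements may generate the same one (a cyclic group of order d has φ(d) generators).
Cyclic subgroups by order — order 1: 1; order 2: 3; order 4: 2; order 5: 1; order 10: 3; order 20: 2.
Total: 12.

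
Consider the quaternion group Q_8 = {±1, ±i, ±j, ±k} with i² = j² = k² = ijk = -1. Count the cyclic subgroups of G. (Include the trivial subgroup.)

5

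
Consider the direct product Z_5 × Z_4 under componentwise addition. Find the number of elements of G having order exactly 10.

4

An element (a,b) has order lcm(ord(a), ord(b)); count pairs with lcm equal to 10.
Enumerating gives 4 such elements.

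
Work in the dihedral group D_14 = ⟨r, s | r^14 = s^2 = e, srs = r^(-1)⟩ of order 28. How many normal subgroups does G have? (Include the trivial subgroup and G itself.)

7

G has 28 subgroups. Checking conjugation-invariance by order — order 1: 1/1 normal; order 2: 1/15 normal; order 4: 0/7 normal; order 7: 1/1 normal; order 14: 3/3 normal; order 28: 1/1 normal.
Total normal subgroups: 7.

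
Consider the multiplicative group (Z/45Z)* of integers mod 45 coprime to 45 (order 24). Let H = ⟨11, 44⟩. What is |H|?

12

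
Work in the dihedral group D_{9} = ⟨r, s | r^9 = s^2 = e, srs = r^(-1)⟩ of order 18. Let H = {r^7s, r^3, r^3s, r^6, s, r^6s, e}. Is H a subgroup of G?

|H| = 7 does not divide |G| = 18, so by Lagrange H is not a subgroup.

No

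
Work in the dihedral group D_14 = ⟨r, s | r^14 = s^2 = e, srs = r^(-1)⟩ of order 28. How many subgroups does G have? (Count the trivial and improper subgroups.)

28

|G| = 28, so by Lagrange every subgroup order divides 28. Divisors: 1, 2, 4, 7, 14, 28.
Subgroups by order — order 1: 1; order 2: 15; order 4: 7; order 7: 1; order 14: 3; order 28: 1.
Total: 1 + 15 + 7 + 1 + 3 + 1 = 28.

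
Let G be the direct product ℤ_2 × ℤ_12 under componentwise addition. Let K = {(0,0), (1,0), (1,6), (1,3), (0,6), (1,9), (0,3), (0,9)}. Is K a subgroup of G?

Yes

|K| = 8 divides |G| = 24, consistent with Lagrange.
K contains the identity, every element's inverse is in K, and K is closed under +: it is a subgroup.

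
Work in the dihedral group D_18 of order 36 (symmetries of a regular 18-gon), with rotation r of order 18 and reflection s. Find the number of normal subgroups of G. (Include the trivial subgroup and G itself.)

9

G has 45 subgroups. Checking conjugation-invariance by order — order 1: 1/1 normal; order 2: 1/19 normal; order 3: 1/1 normal; order 4: 0/9 normal; order 6: 1/7 normal; order 9: 1/1 normal; order 12: 0/3 normal; order 18: 3/3 normal; order 36: 1/1 normal.
Total normal subgroups: 9.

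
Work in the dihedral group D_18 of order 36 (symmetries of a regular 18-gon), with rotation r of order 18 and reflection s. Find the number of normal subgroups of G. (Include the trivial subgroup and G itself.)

9

G has 45 subgroups. Checking conjugation-invariance by order — order 1: 1/1 normal; order 2: 1/19 normal; order 3: 1/1 normal; order 4: 0/9 normal; order 6: 1/7 normal; order 9: 1/1 normal; order 12: 0/3 normal; order 18: 3/3 normal; order 36: 1/1 normal.
Total normal subgroups: 9.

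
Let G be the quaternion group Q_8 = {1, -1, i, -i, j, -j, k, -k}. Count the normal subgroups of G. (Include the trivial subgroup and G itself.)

6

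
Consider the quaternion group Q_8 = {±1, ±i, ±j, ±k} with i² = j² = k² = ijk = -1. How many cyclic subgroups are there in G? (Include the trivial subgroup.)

5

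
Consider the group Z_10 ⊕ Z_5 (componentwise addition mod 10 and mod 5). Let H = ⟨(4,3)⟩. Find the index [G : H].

|⟨(4,3)⟩| = 5 and |G| = 50.
By Lagrange, [G : H] = |G|/|H| = 50/5 = 10.

10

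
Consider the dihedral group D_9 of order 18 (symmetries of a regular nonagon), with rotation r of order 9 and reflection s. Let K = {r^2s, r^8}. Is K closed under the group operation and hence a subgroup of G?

No

The identity e ∉ K, so K is not a subgroup.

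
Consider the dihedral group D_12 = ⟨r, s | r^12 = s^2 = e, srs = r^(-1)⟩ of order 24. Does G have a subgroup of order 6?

6 | 24. A subgroup of order 6 is {e, r^2, r^4, r^6, r^8, r^10}.

Yes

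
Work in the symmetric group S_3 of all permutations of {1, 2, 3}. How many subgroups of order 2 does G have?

3

|G| = 6 and 2 | 6, so subgroups of order 2 are possible by Lagrange.
The subgroups of order 2 are: {e, (1 2)}; {e, (1 3)}; {e, (2 3)}.
So G has 3 subgroups of order 2.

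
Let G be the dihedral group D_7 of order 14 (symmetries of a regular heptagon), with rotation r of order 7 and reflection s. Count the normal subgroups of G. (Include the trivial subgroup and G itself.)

3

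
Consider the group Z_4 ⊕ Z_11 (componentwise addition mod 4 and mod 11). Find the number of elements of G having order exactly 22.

10

An element (a,b) has order lcm(ord(a), ord(b)); count pairs with lcm equal to 22.
Enumerating gives 10 such elements.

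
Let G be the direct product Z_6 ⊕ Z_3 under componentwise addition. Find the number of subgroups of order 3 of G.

|G| = 18 and 3 | 18, so subgroups of order 3 are possible by Lagrange.
The subgroups of order 3 are: {(0,0), (0,1), (0,2)}; {(0,0), (2,0), (4,0)}; {(0,0), (2,1), (4,2)}; {(0,0), (2,2), (4,1)}.
So G has 4 subgroups of order 3.

4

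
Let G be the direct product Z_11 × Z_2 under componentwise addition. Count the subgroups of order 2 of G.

1

|G| = 22 and 2 | 22, so subgroups of order 2 are possible by Lagrange.
The subgroups of order 2 are: {(0,0), (0,1)}.
So G has 1 subgroup of order 2.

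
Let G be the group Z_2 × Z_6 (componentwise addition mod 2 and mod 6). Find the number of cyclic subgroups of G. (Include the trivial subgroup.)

A cyclic subgroup of order d is generated by each of its φ(d) elements of order d, so the cyclic subgroups of order d number (#elements of order d)/φ(d).
Cyclic subgroups by order — order 1: 1; order 2: 3; order 3: 1; order 6: 3.
Total: 8.

8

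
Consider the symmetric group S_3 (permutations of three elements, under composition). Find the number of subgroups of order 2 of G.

3

|G| = 6 and 2 | 6, so subgroups of order 2 are possible by Lagrange.
The subgroups of order 2 are: {e, (1 2)}; {e, (1 3)}; {e, (2 3)}.
So G has 3 subgroups of order 2.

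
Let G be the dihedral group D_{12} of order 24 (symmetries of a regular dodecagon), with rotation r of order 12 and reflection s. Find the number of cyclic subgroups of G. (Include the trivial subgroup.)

Group the elements of G by the cyclic subgroup they generate; each cyclic subgroup of order d accounts for φ(d) elements.
Cyclic subgroups by order — order 1: 1; order 2: 13; order 3: 1; order 4: 1; order 6: 1; order 12: 1.
Total: 18.

18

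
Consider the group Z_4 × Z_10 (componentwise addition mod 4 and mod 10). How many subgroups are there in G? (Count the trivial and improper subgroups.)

16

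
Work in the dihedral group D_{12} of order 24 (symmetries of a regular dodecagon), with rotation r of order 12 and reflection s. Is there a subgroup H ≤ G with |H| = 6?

Yes

6 | 24. A subgroup of order 6 is {e, r^2, r^4, r^6, r^8, r^10}.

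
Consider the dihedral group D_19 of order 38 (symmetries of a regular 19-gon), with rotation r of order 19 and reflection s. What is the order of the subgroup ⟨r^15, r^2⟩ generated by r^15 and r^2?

19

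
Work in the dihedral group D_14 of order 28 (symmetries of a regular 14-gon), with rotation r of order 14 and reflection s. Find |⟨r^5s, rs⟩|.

|⟨r^5s⟩| = 2 and |⟨rs⟩| = 2, so |H| is a multiple of lcm(2, 2) = 2 and divides |G| = 28.
Closing under the operation: H = {e, r^2, r^4, r^6, r^8, r^10, r^12, rs, r^3s, r^5s, r^7s, r^9s, r^11s, r^13s}, so |H| = 14.

14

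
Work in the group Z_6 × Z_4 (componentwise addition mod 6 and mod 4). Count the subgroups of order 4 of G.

3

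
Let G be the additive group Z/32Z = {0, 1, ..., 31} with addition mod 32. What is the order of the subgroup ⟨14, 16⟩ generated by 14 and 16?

16

|⟨14⟩| = 16 and |⟨16⟩| = 2, so |H| is a multiple of lcm(16, 2) = 16 and divides |G| = 32.
Closing under the operation: H = {0, 2, 4, 6, 8, 10, 12, 14, 16, 18, 20, 22, 24, 26, 28, 30}, so |H| = 16.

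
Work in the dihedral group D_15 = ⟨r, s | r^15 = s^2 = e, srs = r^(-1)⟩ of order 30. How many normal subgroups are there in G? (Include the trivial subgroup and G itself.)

G has 28 subgroups. Checking conjugation-invariance by order — order 1: 1/1 normal; order 2: 0/15 normal; order 3: 1/1 normal; order 5: 1/1 normal; order 6: 0/5 normal; order 10: 0/3 normal; order 15: 1/1 normal; order 30: 1/1 normal.
Total normal subgroups: 5.

5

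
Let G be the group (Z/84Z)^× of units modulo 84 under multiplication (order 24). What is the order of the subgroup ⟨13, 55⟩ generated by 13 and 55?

|⟨13⟩| = 2 and |⟨55⟩| = 2, so |H| is a multiple of lcm(2, 2) = 2 and divides |G| = 24.
Closing under the operation: H = {1, 13, 43, 55}, so |H| = 4.

4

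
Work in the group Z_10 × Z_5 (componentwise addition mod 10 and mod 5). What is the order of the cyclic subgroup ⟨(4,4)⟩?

5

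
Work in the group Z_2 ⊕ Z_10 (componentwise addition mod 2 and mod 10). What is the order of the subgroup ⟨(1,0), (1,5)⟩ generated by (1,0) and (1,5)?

4

|⟨(1,0)⟩| = 2 and |⟨(1,5)⟩| = 2, so |H| is a multiple of lcm(2, 2) = 2 and divides |G| = 20.
Closing under the operation: H = {(0,0), (0,5), (1,0), (1,5)}, so |H| = 4.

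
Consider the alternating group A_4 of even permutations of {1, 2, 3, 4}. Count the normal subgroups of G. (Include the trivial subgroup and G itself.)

3

G has 10 subgroups. Checking conjugation-invariance by order — order 1: 1/1 normal; order 2: 0/3 normal; order 3: 0/4 normal; order 4: 1/1 normal; order 12: 1/1 normal.
Total normal subgroups: 3.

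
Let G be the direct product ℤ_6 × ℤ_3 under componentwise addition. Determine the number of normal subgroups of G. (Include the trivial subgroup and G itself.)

12

G is abelian, so every subgroup is normal.
G has 12 subgroups in total, hence 12 normal subgroups.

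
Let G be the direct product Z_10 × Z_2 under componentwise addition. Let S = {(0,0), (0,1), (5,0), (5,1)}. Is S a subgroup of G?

|S| = 4 divides |G| = 20, consistent with Lagrange.
S contains the identity, every element's inverse is in S, and S is closed under +: it is a subgroup.

Yes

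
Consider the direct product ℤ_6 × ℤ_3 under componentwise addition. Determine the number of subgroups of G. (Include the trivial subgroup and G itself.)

|G| = 18, so by Lagrange every subgroup order divides 18. Divisors: 1, 2, 3, 6, 9, 18.
Subgroups by order — order 1: 1; order 2: 1; order 3: 4; order 6: 4; order 9: 1; order 18: 1.
Total: 1 + 1 + 4 + 4 + 1 + 1 = 12.

12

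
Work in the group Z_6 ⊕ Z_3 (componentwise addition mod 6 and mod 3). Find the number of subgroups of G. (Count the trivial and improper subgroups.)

|G| = 18, so by Lagrange every subgroup order divides 18. Divisors: 1, 2, 3, 6, 9, 18.
Subgroups by order — order 1: 1; order 2: 1; order 3: 4; order 6: 4; order 9: 1; order 18: 1.
Total: 1 + 1 + 4 + 4 + 1 + 1 = 12.

12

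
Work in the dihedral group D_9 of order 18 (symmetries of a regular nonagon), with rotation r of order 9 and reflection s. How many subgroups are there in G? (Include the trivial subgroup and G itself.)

16

|G| = 18, so by Lagrange every subgroup order divides 18. Divisors: 1, 2, 3, 6, 9, 18.
Subgroups by order — order 1: 1; order 2: 9; order 3: 1; order 6: 3; order 9: 1; order 18: 1.
Total: 1 + 9 + 1 + 3 + 1 + 1 = 16.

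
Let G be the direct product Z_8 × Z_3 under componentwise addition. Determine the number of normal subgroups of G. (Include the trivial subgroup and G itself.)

8

G is abelian, so every subgroup is normal.
G has 8 subgroups in total, hence 8 normal subgroups.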